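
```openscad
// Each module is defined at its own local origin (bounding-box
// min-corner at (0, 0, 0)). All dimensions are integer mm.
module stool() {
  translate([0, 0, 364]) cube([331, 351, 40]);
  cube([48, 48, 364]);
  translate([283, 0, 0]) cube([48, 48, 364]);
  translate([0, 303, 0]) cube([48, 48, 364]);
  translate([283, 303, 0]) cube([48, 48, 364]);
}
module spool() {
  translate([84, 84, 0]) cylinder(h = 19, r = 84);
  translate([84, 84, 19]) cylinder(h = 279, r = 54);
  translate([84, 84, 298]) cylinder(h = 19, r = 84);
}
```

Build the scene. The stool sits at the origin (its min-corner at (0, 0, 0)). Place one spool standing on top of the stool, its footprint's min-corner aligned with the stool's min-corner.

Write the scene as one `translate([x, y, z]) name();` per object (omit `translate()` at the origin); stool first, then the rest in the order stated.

stool();
translate([0, 0, 404]) spool();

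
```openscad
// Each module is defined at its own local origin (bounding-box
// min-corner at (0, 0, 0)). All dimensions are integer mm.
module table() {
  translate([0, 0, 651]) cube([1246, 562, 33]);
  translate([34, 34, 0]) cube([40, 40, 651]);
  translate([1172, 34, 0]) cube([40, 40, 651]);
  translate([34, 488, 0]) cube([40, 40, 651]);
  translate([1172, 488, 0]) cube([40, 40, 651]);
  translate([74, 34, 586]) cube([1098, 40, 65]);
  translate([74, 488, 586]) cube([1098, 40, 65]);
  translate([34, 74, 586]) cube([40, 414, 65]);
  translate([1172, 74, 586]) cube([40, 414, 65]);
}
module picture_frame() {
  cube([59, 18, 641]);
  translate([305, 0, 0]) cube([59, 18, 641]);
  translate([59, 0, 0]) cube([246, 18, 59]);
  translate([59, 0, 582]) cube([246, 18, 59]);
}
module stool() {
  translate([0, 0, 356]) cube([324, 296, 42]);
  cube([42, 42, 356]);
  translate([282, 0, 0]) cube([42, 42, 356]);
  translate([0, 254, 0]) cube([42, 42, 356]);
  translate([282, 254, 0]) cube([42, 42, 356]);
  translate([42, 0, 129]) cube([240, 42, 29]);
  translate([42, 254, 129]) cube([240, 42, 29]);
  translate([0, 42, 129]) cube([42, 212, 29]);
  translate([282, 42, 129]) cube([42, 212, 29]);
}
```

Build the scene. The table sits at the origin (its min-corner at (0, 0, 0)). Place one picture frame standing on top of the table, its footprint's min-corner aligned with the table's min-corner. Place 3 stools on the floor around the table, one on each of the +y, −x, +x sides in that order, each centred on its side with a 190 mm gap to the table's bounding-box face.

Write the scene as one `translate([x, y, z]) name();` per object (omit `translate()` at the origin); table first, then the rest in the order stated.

table();
translate([0, 0, 684]) picture_frame();
translate([461, 752, 0]) stool();
translate([-514, 133, 0]) stool();
translate([1436, 133, 0]) stool();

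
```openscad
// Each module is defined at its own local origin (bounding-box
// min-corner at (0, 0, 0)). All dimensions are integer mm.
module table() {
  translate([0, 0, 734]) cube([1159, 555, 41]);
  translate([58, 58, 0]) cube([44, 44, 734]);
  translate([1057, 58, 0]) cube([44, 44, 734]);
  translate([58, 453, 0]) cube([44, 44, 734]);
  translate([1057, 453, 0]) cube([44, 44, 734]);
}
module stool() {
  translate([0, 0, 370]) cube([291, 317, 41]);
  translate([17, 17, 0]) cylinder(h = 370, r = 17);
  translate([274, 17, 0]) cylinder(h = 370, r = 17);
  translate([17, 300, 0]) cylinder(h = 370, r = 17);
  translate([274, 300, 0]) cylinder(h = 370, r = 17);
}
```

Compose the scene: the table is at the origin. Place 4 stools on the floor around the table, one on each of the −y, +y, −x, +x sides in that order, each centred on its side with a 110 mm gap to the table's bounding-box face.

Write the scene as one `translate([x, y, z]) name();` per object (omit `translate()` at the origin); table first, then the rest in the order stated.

table();
translate([434, -427, 0]) stool();
translate([434, 665, 0]) stool();
translate([-401, 119, 0]) stool();
translate([1269, 119, 0]) stool();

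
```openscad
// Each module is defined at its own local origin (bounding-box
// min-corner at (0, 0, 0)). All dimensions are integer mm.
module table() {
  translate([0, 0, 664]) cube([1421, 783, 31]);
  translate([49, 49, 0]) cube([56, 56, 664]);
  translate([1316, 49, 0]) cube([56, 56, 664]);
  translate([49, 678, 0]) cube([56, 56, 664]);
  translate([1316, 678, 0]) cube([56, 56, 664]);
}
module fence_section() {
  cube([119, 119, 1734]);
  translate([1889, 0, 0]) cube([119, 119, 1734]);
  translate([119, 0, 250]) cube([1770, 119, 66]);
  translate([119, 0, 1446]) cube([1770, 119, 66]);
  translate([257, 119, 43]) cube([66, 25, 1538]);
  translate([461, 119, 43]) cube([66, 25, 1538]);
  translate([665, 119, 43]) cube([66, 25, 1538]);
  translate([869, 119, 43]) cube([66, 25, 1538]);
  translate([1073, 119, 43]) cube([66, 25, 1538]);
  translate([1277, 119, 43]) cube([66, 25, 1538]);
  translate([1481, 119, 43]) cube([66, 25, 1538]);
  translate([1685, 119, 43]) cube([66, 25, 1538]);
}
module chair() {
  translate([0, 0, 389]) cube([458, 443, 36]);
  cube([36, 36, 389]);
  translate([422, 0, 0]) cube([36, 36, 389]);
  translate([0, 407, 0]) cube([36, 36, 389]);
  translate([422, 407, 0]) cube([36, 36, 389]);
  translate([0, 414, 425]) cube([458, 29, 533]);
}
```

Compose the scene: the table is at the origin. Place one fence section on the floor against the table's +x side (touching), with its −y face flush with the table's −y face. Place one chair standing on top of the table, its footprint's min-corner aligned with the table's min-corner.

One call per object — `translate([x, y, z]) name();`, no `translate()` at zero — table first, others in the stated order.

table();
translate([1421, 0, 0]) fence_section();
translate([0, 0, 695]) chair();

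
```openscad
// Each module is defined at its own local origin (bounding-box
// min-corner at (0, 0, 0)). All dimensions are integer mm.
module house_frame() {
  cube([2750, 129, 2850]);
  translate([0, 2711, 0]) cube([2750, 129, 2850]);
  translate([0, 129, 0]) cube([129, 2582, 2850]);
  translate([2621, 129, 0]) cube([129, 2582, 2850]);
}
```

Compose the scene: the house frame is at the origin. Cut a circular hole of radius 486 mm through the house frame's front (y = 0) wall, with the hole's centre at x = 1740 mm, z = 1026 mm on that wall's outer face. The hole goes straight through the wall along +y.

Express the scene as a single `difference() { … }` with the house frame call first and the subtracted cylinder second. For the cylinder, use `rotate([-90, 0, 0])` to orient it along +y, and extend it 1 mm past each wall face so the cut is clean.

difference() {
  house_frame();
  translate([1740, -1, 1026]) rotate([-90, 0, 0]) cylinder(h = 131, r = 486);
}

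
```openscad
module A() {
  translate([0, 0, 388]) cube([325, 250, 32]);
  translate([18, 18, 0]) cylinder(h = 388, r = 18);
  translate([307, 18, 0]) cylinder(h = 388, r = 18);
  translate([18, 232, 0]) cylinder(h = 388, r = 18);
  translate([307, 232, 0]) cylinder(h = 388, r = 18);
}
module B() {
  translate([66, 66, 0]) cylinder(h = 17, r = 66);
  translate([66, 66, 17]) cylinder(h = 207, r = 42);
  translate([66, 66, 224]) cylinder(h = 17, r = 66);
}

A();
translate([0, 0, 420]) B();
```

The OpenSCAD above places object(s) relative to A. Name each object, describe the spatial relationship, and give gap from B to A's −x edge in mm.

A is a stool. B is a spool. The spool is on top of the stool. The gap from the spool to the stool's −x edge is 0 mm.

The spool's min-x is at 0; the stool's min-x is 0; gap = 0 mm.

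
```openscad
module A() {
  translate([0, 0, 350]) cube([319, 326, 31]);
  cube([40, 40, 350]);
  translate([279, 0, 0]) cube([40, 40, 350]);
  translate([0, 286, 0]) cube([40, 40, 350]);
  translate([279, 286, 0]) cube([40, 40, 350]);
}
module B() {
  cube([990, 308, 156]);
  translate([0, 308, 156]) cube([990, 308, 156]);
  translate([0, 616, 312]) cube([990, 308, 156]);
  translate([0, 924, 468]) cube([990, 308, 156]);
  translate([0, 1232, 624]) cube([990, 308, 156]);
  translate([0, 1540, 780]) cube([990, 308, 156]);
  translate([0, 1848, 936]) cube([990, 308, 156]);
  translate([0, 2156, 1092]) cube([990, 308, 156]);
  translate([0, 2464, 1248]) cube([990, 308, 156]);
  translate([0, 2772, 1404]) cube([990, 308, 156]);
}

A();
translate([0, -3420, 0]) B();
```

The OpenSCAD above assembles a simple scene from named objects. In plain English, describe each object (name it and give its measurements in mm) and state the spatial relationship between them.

A is a simple wooden stool: a rectangular seat 319 mm (x) by 326 mm (y), 31 mm thick, top face at z = 381 mm, on four square legs, each 40×40 mm in cross-section. The legs rest on z = 0, each flush with a corner of the seat.

B is a straight staircase of 10 solid steps. Each step is 990 mm wide (x), 308 mm deep (y, the going) and 156 mm tall (the rise). The first step rests on the floor; each subsequent step sits one going further in +y and one rise higher in +z, directly behind and above the previous step with no overlap.

The staircase is on the floor beside the stool on its −y side.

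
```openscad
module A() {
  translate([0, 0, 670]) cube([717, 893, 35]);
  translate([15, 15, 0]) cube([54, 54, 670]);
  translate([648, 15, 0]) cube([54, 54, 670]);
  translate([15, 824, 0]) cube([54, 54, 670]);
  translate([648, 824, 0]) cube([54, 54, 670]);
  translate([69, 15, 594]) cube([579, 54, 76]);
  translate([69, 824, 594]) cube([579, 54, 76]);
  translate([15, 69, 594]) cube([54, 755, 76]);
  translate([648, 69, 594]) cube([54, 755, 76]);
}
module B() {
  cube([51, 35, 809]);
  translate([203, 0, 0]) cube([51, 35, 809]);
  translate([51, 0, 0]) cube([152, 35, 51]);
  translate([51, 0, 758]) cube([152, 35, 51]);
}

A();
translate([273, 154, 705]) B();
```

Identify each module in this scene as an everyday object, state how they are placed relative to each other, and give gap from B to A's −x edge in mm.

A is a table. B is a picture frame. The picture frame is on top of the table. The gap from the picture frame to the table's −x edge is 273 mm.

The picture frame's min-x is at 273; the table's min-x is 0; gap = 273 mm.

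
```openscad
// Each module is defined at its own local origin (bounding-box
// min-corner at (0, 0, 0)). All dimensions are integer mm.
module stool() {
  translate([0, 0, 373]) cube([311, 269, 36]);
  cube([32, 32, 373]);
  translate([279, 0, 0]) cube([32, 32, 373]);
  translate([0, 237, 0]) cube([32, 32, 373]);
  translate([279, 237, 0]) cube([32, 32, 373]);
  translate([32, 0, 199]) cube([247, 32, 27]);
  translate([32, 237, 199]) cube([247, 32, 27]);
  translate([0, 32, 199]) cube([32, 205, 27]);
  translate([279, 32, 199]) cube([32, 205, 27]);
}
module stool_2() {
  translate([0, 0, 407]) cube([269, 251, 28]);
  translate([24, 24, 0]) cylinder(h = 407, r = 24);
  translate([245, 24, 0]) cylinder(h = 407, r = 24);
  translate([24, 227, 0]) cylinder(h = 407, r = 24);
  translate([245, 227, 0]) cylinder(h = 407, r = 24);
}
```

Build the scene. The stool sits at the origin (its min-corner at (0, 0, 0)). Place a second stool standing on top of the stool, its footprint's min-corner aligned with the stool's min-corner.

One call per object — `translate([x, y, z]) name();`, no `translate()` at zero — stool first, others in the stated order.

stool();
translate([0, 0, 409]) stool_2();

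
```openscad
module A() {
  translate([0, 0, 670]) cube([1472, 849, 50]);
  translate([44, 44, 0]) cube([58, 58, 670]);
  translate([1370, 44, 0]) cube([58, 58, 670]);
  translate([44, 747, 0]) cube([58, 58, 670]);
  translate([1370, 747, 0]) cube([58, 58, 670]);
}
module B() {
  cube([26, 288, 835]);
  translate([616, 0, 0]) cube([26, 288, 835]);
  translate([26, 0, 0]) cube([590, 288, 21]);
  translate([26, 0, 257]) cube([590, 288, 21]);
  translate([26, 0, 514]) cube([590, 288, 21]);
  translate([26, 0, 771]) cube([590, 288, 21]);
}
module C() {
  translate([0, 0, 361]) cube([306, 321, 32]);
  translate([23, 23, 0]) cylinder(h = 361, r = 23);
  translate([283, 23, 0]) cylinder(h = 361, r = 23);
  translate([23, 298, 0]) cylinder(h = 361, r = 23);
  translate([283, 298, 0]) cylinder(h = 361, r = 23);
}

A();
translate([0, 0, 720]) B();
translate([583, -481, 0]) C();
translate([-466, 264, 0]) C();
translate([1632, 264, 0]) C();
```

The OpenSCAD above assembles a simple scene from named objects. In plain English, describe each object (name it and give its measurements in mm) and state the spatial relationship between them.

A is a rectangular dining table. The top is 1472×849×50 mm with its upper surface at z = 720 mm. It stands on four 58×58 mm square legs, each inset 44 mm from the nearest pair of top edges, running from the floor to the underside of the top.

B is an open bookshelf. Two side panels, each 26 mm thick, 288 mm deep and 835 mm tall, stand 642 mm apart (outside-to-outside). Between them sit 4 shelves, each 21 mm thick and 288 mm deep, spanning the full gap between the sides. The bottom shelf rests on the floor (its underside at z = 0) and the clear gap between one shelf's top and the next shelf's underside is 236 mm.

C is a four-legged stool. The seat is 306×321 mm, 32 mm thick, top at z = 393 mm. It stands on four round legs, each 46 mm in diameter, from z = 0 to the seat underside, each leg's axis is inset half a diameter from the nearest pair of seat edges (so the leg's bounding box is flush with the corner).

The bookshelf is on top of the table. Three stools sit around the table at the −y, −x, +x sides.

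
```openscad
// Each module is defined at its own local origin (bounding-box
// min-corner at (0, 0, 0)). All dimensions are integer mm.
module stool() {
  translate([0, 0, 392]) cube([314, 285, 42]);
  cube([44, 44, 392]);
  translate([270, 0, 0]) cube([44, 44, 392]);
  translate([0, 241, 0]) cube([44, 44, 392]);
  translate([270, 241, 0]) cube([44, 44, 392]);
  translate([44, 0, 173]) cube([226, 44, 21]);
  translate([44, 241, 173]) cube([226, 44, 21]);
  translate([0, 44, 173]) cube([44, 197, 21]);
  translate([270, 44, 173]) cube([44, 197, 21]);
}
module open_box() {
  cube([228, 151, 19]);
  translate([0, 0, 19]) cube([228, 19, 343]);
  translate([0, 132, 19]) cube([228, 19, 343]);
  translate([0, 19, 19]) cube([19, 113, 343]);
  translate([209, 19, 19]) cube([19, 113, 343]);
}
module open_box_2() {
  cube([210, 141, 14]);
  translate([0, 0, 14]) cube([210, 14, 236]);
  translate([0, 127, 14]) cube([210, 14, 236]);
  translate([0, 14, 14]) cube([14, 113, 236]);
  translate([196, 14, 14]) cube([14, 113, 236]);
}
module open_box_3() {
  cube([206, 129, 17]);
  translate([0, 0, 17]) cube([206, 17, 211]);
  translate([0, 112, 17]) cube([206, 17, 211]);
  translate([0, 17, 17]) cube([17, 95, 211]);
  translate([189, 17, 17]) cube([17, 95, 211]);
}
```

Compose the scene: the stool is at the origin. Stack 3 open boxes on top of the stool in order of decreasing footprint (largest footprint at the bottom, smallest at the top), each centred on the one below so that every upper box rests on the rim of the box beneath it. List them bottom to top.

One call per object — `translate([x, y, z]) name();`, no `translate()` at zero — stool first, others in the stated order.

stool();
translate([43, 67, 434]) open_box();
translate([52, 72, 796]) open_box_2();
translate([54, 78, 1046]) open_box_3();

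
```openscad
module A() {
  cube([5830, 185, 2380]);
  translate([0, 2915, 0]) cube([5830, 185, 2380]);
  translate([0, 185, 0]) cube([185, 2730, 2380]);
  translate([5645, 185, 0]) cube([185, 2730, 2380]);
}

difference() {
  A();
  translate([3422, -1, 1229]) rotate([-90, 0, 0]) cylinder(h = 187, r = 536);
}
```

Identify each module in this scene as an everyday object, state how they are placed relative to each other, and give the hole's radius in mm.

A is a house frame. The house frame has a circular hole through its front wall. The hole's radius is 536 mm.

The subtracted cylinder has r = 536 mm.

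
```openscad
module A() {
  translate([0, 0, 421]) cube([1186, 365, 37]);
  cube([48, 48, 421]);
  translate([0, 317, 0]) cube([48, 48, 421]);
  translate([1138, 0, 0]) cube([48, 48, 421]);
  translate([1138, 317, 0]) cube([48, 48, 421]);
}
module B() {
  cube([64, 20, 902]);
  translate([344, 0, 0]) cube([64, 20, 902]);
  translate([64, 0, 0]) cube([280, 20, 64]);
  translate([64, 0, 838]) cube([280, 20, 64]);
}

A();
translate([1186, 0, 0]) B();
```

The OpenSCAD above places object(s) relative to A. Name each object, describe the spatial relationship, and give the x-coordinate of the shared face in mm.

The bench's +x face and the picture frame's −x face are both at x = 1186 mm.

A is a bench. B is a picture frame. The picture frame is against the bench's +x side, with their −y faces flush. The x-coordinate of the shared face is 1186 mm.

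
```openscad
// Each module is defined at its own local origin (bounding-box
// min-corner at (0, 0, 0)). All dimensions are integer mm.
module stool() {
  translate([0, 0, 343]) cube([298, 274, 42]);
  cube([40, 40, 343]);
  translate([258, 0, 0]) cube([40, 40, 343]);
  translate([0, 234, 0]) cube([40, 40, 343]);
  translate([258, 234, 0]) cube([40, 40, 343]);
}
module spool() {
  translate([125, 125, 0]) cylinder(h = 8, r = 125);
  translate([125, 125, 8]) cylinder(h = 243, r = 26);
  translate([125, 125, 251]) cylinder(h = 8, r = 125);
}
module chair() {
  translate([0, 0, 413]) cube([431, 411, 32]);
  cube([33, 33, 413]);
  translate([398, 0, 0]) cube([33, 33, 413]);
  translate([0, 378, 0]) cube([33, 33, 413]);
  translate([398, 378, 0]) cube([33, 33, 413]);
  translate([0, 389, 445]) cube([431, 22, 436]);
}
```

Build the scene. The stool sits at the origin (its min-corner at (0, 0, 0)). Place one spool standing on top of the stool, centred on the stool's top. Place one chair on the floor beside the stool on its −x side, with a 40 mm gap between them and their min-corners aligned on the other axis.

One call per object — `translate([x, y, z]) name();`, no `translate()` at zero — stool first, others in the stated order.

stool();
translate([24, 12, 385]) spool();
translate([-471, 0, 0]) chair();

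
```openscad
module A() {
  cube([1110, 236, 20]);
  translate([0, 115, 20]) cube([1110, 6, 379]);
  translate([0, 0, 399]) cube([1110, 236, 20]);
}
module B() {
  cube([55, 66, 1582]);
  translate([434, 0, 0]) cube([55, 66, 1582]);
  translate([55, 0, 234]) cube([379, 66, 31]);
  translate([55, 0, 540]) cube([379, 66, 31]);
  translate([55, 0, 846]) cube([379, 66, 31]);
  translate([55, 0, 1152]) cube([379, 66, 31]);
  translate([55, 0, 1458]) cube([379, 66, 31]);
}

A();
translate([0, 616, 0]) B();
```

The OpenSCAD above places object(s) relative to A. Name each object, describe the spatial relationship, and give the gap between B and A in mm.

The ladder's nearest face is 380 mm from the I-beam's +y face.

A is an I-beam. B is a ladder. The ladder is on the floor beside the I-beam on its +y side. The gap between the ladder and the I-beam is 380 mm.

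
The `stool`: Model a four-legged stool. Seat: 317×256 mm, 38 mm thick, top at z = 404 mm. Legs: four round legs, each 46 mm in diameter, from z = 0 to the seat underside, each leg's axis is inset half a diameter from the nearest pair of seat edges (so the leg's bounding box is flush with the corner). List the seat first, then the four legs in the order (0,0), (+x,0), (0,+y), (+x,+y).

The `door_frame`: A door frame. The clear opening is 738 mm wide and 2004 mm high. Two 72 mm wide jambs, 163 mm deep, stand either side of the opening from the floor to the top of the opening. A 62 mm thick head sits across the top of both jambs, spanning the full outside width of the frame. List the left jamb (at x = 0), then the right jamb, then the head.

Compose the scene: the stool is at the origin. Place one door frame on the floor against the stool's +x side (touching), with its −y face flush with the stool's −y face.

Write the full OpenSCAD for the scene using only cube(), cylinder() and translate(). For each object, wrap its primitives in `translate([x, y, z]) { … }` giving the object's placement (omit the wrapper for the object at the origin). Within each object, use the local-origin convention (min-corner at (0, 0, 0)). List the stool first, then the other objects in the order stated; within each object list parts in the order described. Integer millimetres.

translate([0, 0, 366]) cube([317, 256, 38]);
translate([23, 23, 0]) cylinder(h = 366, r = 23);
translate([294, 23, 0]) cylinder(h = 366, r = 23);
translate([23, 233, 0]) cylinder(h = 366, r = 23);
translate([294, 233, 0]) cylinder(h = 366, r = 23);
translate([317, 0, 0]) {
  cube([72, 163, 2004]);
  translate([810, 0, 0]) cube([72, 163, 2004]);
  translate([0, 0, 2004]) cube([882, 163, 62]);
}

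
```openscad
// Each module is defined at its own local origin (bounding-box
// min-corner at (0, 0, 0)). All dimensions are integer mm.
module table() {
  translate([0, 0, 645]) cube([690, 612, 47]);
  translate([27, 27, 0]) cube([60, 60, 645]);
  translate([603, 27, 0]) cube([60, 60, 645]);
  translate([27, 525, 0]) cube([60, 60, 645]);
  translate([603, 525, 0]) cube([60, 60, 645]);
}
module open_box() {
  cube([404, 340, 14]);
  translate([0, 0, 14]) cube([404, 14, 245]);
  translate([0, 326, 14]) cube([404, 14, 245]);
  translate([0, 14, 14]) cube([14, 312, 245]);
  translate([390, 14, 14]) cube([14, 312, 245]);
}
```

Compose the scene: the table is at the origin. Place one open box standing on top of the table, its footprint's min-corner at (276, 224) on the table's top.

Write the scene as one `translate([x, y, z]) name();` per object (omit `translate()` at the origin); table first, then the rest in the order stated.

table();
translate([276, 224, 692]) open_box();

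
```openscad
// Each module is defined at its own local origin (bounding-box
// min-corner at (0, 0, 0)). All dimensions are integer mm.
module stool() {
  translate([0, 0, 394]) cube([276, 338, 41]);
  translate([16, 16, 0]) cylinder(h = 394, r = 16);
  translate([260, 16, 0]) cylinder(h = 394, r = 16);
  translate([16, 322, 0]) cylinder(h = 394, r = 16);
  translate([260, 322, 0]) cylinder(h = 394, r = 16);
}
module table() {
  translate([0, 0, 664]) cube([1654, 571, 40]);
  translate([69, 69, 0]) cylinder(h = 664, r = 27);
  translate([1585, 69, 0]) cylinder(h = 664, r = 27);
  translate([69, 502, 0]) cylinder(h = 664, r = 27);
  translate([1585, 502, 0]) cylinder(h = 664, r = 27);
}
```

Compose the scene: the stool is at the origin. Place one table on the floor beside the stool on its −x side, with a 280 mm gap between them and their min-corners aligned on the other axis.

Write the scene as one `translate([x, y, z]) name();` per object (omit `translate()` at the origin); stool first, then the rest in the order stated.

stool();
translate([-1934, 0, 0]) table();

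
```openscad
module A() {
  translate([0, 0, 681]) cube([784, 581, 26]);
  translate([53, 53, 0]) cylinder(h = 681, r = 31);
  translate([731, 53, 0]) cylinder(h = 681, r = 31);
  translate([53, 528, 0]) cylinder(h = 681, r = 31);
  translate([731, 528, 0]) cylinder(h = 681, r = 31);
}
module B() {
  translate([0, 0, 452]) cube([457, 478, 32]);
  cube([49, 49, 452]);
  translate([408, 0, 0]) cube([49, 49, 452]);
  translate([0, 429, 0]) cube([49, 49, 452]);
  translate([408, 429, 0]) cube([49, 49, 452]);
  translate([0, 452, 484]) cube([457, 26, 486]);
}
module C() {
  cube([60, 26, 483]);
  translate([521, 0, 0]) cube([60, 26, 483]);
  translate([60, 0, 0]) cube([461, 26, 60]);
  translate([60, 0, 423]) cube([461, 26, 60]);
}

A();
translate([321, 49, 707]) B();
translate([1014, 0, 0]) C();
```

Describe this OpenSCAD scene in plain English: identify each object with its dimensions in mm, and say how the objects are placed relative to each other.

A is a table: top 784 mm (x) × 581 mm (y), 26 mm thick, upper face at z = 707 mm, on four round legs of 62 mm diameter, each leg's bounding box inset 22 mm from the nearest pair of top edges, running from z = 0 to the bottom of the top.

B is a chair: 457×478 mm seat, 32 mm thick, top at z = 484 mm, on four 49 mm square corner legs flush with the seat edges. A 26 mm thick backrest slab spans the full seat width, extending 486 mm above the seat top, its back face flush with the seat's +y edge.

C is a picture frame with a 461×363 mm rectangular opening (x by z) and a uniform 60 mm border on every side. Frame depth is 26 mm along y. It is built from two vertical stiles running the full outside height and two horizontal rails spanning the gap between the stiles.

The chair is on top of the table. The picture frame is on the floor beside the table on its +x side.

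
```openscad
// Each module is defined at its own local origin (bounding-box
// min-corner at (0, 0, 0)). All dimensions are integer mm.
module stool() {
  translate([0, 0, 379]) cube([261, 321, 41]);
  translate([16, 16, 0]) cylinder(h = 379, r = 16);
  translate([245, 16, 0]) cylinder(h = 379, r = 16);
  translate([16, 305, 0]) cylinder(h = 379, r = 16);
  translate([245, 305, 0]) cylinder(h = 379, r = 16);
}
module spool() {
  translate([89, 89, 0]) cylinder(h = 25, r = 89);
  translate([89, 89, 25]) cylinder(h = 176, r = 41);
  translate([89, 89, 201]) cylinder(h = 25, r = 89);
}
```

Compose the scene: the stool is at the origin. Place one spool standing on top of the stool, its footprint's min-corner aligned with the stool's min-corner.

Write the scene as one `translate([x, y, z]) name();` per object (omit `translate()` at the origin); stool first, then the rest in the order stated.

stool();
translate([0, 0, 420]) spool();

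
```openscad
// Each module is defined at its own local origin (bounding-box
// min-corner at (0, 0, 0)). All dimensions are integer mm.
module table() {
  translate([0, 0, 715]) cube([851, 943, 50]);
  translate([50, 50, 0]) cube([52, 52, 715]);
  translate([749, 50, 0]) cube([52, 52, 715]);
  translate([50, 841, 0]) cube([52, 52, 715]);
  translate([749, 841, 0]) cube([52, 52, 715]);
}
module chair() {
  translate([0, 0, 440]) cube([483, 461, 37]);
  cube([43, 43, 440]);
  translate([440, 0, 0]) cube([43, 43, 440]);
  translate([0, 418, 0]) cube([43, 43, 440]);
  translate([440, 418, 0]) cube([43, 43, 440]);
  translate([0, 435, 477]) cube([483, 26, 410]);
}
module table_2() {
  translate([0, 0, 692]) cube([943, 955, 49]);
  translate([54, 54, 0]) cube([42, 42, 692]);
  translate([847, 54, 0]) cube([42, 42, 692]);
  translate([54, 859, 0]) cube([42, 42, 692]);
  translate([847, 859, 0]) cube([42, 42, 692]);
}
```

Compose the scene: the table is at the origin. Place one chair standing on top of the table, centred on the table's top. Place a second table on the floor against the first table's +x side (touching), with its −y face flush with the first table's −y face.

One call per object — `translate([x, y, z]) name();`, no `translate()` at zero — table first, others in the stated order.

table();
translate([184, 241, 765]) chair();
translate([851, 0, 0]) table_2();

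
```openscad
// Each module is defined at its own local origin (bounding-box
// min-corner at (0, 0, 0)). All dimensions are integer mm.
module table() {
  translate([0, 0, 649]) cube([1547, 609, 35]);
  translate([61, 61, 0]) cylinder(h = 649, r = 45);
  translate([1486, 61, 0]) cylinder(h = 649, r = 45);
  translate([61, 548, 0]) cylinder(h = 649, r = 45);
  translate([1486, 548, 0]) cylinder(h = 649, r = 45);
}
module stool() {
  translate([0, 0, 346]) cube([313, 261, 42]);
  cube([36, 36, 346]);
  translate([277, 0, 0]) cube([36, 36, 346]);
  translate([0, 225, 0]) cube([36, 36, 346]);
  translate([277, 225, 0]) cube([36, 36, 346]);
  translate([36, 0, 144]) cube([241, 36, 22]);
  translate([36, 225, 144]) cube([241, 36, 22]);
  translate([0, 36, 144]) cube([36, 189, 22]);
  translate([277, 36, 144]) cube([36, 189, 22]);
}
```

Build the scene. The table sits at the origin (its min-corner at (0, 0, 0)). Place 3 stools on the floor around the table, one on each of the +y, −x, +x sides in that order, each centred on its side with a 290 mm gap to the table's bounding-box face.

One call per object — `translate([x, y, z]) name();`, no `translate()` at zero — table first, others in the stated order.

table();
translate([617, 899, 0]) stool();
translate([-603, 174, 0]) stool();
translate([1837, 174, 0]) stool();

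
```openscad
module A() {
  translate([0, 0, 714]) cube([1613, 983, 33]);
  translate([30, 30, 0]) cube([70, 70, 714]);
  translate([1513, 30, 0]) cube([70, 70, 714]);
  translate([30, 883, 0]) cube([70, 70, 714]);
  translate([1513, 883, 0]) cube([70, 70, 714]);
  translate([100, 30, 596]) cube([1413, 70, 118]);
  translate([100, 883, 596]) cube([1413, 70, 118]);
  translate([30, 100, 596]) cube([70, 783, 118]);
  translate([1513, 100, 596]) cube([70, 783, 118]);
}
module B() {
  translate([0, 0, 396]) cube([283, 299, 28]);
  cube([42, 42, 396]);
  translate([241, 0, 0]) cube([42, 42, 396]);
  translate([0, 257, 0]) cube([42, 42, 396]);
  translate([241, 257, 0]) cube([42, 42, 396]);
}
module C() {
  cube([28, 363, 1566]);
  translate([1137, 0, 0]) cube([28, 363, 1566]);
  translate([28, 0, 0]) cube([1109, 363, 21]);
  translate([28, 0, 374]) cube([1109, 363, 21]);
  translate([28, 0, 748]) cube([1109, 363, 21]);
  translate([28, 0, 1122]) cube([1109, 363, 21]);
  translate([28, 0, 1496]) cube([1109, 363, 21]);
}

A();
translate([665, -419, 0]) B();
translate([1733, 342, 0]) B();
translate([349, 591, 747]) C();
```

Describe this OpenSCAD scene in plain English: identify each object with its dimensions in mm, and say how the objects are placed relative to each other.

A is a table with a 1613×983 mm rectangular top, 33 mm thick, top surface at z = 747 mm, supported by four 70×70 mm square legs, each inset 30 mm from the nearest pair of top edges, running from the floor. Four apron rails, 70 mm thick and 118 mm tall, run between adjacent legs with their top edges flush with the underside of the top and their outer faces flush with the legs' outer faces.

B is a four-legged stool. The seat is 283×299 mm, 28 mm thick, top at z = 424 mm. It stands on four square legs, each 42×42 mm in cross-section, from z = 0 to the seat underside, each flush with a corner of the seat.

C is an open bookshelf. Two side panels, each 28 mm thick, 363 mm deep and 1566 mm tall, stand 1165 mm apart (outside-to-outside). Between them sit 5 shelves, each 21 mm thick and 363 mm deep, spanning the full gap between the sides. The bottom shelf rests on the floor (its underside at z = 0) and the clear gap between one shelf's top and the next shelf's underside is 353 mm.

Two stools sit around the table at the −y, +x sides. The bookshelf is on top of the table.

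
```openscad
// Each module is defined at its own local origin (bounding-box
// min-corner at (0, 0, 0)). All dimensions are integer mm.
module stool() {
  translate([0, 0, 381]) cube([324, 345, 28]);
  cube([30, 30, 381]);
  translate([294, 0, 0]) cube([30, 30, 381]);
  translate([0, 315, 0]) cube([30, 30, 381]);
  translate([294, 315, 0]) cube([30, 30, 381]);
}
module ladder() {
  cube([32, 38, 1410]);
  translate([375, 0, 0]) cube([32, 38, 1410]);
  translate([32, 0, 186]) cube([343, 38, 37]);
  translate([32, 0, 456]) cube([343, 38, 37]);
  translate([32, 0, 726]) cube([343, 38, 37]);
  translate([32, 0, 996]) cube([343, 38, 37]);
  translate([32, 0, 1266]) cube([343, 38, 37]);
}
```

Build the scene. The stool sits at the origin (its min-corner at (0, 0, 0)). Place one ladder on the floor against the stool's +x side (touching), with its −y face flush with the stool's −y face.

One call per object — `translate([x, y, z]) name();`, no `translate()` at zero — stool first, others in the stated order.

stool();
translate([324, 0, 0]) ladder();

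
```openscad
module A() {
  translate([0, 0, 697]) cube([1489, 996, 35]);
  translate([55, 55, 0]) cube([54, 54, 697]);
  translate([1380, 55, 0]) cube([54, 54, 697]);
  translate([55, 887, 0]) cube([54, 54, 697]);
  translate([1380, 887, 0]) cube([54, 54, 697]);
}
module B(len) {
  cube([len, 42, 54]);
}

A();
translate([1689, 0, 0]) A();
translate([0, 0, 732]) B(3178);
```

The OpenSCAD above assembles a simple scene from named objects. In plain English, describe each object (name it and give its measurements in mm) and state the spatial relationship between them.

A is a rectangular dining table. The top is 1489×996×35 mm with its upper surface at z = 732 mm. It stands on four 54×54 mm square legs, each inset 55 mm from the nearest pair of top edges, running from the floor to the underside of the top.

B is a rectangular beam 3178 mm long (x), 42 mm deep (y), 54 mm thick (z).

The beam spans the tops of two tables placed 200 mm apart, resting at z = 732 mm.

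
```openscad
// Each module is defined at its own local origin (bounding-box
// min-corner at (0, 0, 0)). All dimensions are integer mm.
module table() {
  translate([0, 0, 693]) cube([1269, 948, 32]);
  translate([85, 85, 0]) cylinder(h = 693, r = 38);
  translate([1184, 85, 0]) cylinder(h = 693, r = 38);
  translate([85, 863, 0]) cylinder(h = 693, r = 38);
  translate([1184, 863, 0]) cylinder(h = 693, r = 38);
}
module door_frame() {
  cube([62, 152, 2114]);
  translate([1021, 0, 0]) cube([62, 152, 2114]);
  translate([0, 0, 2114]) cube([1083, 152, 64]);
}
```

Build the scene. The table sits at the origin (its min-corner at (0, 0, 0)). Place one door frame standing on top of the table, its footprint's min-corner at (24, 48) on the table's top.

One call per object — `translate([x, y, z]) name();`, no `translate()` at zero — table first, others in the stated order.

table();
translate([24, 48, 725]) door_frame();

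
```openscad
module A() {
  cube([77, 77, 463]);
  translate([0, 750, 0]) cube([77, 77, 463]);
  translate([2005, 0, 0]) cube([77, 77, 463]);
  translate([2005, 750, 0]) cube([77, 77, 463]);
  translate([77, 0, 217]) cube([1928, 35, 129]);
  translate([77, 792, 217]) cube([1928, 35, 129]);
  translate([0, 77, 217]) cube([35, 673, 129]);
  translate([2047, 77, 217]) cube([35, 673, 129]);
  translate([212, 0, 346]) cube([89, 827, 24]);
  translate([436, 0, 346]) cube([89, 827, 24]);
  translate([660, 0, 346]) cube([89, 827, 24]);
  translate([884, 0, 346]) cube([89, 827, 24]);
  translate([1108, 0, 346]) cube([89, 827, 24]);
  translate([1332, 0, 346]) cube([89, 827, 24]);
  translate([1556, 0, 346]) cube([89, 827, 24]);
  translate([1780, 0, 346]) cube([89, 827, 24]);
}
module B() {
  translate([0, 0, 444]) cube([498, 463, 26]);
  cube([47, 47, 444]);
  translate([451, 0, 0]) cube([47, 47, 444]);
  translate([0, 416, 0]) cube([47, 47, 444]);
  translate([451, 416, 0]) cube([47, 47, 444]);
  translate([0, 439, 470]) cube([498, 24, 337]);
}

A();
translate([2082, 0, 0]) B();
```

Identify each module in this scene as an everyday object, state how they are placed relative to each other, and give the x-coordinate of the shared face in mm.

A is a bed frame. B is a chair. The chair is against the bed frame's +x side, with their −y faces flush. The x-coordinate of the shared face is 2082 mm.

The bed frame's +x face and the chair's −x face are both at x = 2082 mm.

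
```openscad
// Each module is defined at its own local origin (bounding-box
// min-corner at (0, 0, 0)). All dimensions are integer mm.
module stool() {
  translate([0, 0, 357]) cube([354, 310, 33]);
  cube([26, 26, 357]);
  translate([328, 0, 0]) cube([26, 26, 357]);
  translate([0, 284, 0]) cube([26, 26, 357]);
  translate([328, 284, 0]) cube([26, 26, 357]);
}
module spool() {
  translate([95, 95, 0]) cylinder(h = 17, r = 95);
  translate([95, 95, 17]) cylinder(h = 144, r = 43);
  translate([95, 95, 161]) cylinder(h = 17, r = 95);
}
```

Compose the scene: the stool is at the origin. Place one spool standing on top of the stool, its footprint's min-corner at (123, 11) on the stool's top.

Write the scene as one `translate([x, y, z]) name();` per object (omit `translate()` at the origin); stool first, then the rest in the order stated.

stool();
translate([123, 11, 390]) spool();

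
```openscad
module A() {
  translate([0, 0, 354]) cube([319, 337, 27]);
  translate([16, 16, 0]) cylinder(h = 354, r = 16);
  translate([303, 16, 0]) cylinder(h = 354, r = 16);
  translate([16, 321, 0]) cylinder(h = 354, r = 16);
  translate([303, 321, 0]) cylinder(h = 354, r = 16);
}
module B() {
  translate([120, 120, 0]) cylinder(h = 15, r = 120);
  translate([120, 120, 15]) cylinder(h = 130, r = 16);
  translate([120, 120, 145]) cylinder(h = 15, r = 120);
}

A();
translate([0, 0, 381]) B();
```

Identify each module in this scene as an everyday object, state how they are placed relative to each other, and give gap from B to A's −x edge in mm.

A is a stool. B is a spool. The spool is on top of the stool. The gap from the spool to the stool's −x edge is 0 mm.

The spool's min-x is at 0; the stool's min-x is 0; gap = 0 mm.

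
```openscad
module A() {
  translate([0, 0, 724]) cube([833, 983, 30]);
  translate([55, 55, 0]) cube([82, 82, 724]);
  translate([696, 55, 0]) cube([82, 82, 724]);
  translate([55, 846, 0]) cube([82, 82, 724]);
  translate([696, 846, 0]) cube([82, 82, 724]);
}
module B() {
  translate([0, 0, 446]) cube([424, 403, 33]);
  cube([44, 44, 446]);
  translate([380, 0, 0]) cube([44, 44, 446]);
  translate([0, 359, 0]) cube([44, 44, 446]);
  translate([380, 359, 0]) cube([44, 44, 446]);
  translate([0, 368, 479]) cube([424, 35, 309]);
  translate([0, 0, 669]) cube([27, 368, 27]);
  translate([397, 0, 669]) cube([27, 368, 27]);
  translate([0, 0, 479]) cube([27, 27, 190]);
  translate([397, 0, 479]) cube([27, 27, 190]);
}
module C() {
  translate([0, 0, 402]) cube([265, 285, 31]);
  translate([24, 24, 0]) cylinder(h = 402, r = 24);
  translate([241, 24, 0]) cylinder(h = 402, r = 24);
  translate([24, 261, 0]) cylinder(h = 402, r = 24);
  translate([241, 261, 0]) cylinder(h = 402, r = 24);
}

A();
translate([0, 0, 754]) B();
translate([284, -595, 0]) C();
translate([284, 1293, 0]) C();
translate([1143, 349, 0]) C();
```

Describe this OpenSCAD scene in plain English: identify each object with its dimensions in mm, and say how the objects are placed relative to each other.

A is a table with a 833×983 mm rectangular top, 30 mm thick, top surface at z = 754 mm, supported by four 82×82 mm square legs, each inset 55 mm from the nearest pair of top edges, running from the floor.

B is a chair. The seat is a 424×403×33 mm slab with its top at z = 479 mm, on four 44×44 mm corner legs (flush with the seat edges, standing on z = 0). A flat backrest 35 mm thick, 309 mm tall, spans the full seat width and rises from the seat top along its +y edge, rear face flush with the rear of the seat. Two armrests of 27×27 mm section run along each side from the seat's front edge to the front of the backrest, top faces 217 mm above the seat top and outer faces flush with the seat's x-edges; a 27×27 mm post under the front of each armrest stands on the seat at the front corner.

C is a four-legged stool. The seat is 265×285 mm, 31 mm thick, top at z = 433 mm. It stands on four round legs, each 48 mm in diameter, from z = 0 to the seat underside, each leg's axis is inset half a diameter from the nearest pair of seat edges (so the leg's bounding box is flush with the corner).

The chair is on top of the table. Three stools sit around the table at the −y, +y, +x sides.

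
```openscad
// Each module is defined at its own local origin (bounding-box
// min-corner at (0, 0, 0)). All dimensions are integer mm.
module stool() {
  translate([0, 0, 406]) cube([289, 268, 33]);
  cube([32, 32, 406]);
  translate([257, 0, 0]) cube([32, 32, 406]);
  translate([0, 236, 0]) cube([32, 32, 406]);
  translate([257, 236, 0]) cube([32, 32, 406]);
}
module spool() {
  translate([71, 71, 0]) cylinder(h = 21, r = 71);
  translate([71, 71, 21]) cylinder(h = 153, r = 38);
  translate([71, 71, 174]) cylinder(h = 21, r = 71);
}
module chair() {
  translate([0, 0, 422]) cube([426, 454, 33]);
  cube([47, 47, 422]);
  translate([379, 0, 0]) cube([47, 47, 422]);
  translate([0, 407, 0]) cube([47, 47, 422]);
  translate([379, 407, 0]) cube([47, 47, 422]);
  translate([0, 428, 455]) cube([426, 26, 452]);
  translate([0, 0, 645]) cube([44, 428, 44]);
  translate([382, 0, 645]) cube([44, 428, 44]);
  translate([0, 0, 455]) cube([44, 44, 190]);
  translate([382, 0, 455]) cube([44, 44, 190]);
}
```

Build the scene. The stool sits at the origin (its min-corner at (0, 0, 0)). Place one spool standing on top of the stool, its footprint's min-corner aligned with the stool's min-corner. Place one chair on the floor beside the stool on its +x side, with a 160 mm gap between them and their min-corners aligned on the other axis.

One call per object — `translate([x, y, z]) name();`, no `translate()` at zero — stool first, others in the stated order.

stool();
translate([0, 0, 439]) spool();
translate([449, 0, 0]) chair();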